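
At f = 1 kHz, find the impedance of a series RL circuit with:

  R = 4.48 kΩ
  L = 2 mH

Step 1 — Angular frequency: ω = 2π·f = 2π·1000 = 6283 rad/s.
Step 2 — Component impedances:
  R: Z = R = 4480 Ω
  L: Z = jωL = j·6283·0.002 = 0 + j12.57 Ω
Step 3 — Series combination: Z_total = R + L = 4480 + j12.57 Ω = 4480∠0.2° Ω.

Z = 4480 + j12.57 Ω = 4480∠0.2° Ω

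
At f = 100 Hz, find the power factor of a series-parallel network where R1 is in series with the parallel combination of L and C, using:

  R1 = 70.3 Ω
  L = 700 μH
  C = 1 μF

Step 1 — Angular frequency: ω = 2π·f = 2π·100 = 628.3 rad/s.
Step 2 — Component impedances:
  R1: Z = R = 70.3 Ω
  L: Z = jωL = j·628.3·0.0007 = 0 + j0.4398 Ω
  C: Z = 1/(jωC) = -j/(ω·C) = 0 - j1592 Ω
Step 3 — Parallel branch: L || C = 1/(1/L + 1/C) = 0 + j0.4399 Ω.
Step 4 — Series with R1: Z_total = R1 + (L || C) = 70.3 + j0.4399 Ω = 70.3∠0.4° Ω.
Step 5 — Power factor: PF = cos(φ) = Re(Z)/|Z| = 70.3/70.3 = 1.
Step 6 — Type: Im(Z) = 0.4399 ⇒ lagging (phase φ = 0.4°).

PF = 1 (lagging, φ = 0.4°)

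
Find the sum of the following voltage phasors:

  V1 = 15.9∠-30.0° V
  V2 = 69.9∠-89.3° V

Step 1 — Convert each phasor to rectangular form:
  V1 = 15.9·(cos(-30.0°) + j·sin(-30.0°)) = 13.77 - j7.95 V
  V2 = 69.9·(cos(-89.3°) + j·sin(-89.3°)) = 0.854 - j69.89 V
Step 2 — Sum components: V_total = 14.62 - j77.84 V.
Step 3 — Convert to polar: |V_total| = 79.21 V, ∠V_total = -79.4°.

V_total = 79.21∠-79.4° V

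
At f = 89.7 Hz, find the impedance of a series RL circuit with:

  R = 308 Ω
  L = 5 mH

Step 1 — Angular frequency: ω = 2π·f = 2π·89.7 = 563.6 rad/s.
Step 2 — Component impedances:
  R: Z = R = 308 Ω
  L: Z = jωL = j·563.6·0.005 = 0 + j2.818 Ω
Step 3 — Series combination: Z_total = R + L = 308 + j2.818 Ω = 308∠0.5° Ω.

Z = 308 + j2.818 Ω = 308∠0.5° Ω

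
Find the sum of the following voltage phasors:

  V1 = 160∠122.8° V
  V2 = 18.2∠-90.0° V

Step 1 — Convert each phasor to rectangular form:
  V1 = 160·(cos(122.8°) + j·sin(122.8°)) = -86.67 + j134.5 V
  V2 = 18.2·(cos(-90.0°) + j·sin(-90.0°)) = 0 - j18.2 V
Step 2 — Sum components: V_total = -86.67 + j116.3 V.
Step 3 — Convert to polar: |V_total| = 145 V, ∠V_total = 126.7°.

V_total = 145∠126.7° V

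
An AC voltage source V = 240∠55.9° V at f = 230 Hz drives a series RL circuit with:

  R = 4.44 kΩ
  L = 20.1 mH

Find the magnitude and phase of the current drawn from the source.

Step 1 — Angular frequency: ω = 2π·f = 2π·230 = 1445 rad/s.
Step 2 — Component impedances:
  R: Z = R = 4440 Ω
  L: Z = jωL = j·1445·0.0201 = 0 + j29.05 Ω
Step 3 — Series combination: Z_total = R + L = 4440 + j29.05 Ω = 4440∠0.4° Ω.
Step 4 — Source phasor: V = 240∠55.9° V = 134.6 + j198.7 V.
Step 5 — Ohm's law: I = V / Z_total = (134.6 + j198.7) / (4440 + j29.05) = 0.0306 + j0.04456 A.
Step 6 — Convert to polar: |I| = 0.05405 A, ∠I = 55.5°.

I = 0.05405∠55.5° A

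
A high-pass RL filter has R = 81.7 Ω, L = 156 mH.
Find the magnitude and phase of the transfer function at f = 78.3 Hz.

Step 1 — Angular frequency: ω = 2π·78.3 = 492 rad/s.
Step 2 — Transfer function: H(jω) = jωL/(R + jωL).
Step 3 — Numerator jωL = j·76.75; denominator R + jωL = 81.7 + j76.75.
Step 4 — H = 0.4688 + j0.499.
Step 5 — Magnitude: |H| = 0.6847 (-3.3 dB); phase: φ = 46.8°.

|H| = 0.6847 (-3.3 dB), φ = 46.8°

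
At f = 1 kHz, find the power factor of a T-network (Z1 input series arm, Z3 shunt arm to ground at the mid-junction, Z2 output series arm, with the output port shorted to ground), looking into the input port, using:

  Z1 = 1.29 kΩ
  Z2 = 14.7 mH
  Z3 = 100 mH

Step 1 — Angular frequency: ω = 2π·f = 2π·1000 = 6283 rad/s.
Step 2 — Component impedances:
  Z1: Z = R = 1290 Ω
  Z2: Z = jωL = j·6283·0.0147 = 0 + j92.36 Ω
  Z3: Z = jωL = j·6283·0.1 = 0 + j628.3 Ω
Step 3 — With the output port shorted to ground, the output series arm Z2 runs from the junction to ground; the shunt arm Z3 also runs from the junction to ground. They appear in parallel: Z3 || Z2 = 0 + j80.53 Ω.
Step 4 — Series with input arm Z1: Z_in = Z1 + (Z3 || Z2) = 1290 + j80.53 Ω = 1293∠3.6° Ω.
Step 5 — Power factor: PF = cos(φ) = Re(Z)/|Z| = 1290/1292.5 = 0.9981.
Step 6 — Type: Im(Z) = 80.53 ⇒ lagging (phase φ = 3.6°).

PF = 0.9981 (lagging, φ = 3.6°)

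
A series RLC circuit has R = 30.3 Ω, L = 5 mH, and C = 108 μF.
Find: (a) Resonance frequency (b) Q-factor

Step 1 — Resonance condition Im(Z)=0 gives ω₀ = 1/√(LC).
Step 2 — ω₀ = 1/√(0.005·0.000108) = 1361 rad/s.
Step 3 — f₀ = ω₀/(2π) = 216.6 Hz.
Step 4 — Series Q: Q = ω₀L/R = 1361·0.005/30.3 = 0.2246.

(a) f₀ = 216.6 Hz  (b) Q = 0.2246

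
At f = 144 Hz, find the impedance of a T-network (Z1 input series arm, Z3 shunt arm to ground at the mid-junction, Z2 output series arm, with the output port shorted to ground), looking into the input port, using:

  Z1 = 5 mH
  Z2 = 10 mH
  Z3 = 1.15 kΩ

Step 1 — Angular frequency: ω = 2π·f = 2π·144 = 904.8 rad/s.
Step 2 — Component impedances:
  Z1: Z = jωL = j·904.8·0.005 = 0 + j4.524 Ω
  Z2: Z = jωL = j·904.8·0.01 = 0 + j9.048 Ω
  Z3: Z = R = 1150 Ω
Step 3 — With the output port shorted to ground, the output series arm Z2 runs from the junction to ground; the shunt arm Z3 also runs from the junction to ground. They appear in parallel: Z3 || Z2 = 0.07118 + j9.047 Ω.
Step 4 — Series with input arm Z1: Z_in = Z1 + (Z3 || Z2) = 0.07118 + j13.57 Ω = 13.57∠89.7° Ω.

Z = 0.07118 + j13.57 Ω = 13.57∠89.7° Ω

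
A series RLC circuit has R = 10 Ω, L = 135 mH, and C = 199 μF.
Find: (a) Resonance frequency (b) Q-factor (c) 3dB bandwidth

Step 1 — Resonance: ω₀ = 1/√(LC) = 1/√(0.135·0.000199) = 192.9 rad/s.
Step 2 — f₀ = ω₀/(2π) = 30.71 Hz.
Step 3 — Series Q: Q = ω₀L/R = 192.9·0.135/10 = 2.605.
Step 4 — Bandwidth: Δω = ω₀/Q = 74.07 rad/s; BW = Δω/(2π) = 11.79 Hz.

(a) f₀ = 30.71 Hz  (b) Q = 2.605  (c) BW = 11.79 Hz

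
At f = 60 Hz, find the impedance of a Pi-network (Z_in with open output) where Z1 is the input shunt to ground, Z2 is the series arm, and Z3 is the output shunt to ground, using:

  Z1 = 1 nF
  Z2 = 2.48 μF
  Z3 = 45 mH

Step 1 — Angular frequency: ω = 2π·f = 2π·60 = 377 rad/s.
Step 2 — Component impedances:
  Z1: Z = 1/(jωC) = -j/(ω·C) = 0 - j2.653e+06 Ω
  Z2: Z = 1/(jωC) = -j/(ω·C) = 0 - j1070 Ω
  Z3: Z = jωL = j·377·0.045 = 0 + j16.96 Ω
Step 3 — With open output, the series arm Z2 and the output shunt Z3 appear in series to ground: Z2 + Z3 = 0 - j1053 Ω.
Step 4 — Parallel with input shunt Z1: Z_in = Z1 || (Z2 + Z3) = 0 - j1052 Ω = 1052∠-90.0° Ω.

Z = 0 - j1052 Ω = 1052∠-90.0° Ω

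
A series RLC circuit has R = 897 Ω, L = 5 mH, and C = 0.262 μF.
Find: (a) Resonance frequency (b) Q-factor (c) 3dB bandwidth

Step 1 — Resonance condition Im(Z)=0 gives ω₀ = 1/√(LC).
Step 2 — ω₀ = 1/√(0.005·2.62e-07) = 2.763e+04 rad/s.
Step 3 — f₀ = ω₀/(2π) = 4397 Hz.
Step 4 — Series Q: Q = ω₀L/R = 2.763e+04·0.005/897 = 0.154.
Step 5 — 3dB bandwidth: Δω = ω₀/Q = 1.794e+05 rad/s; BW = Δω/(2π) = 2.855e+04 Hz.

(a) f₀ = 4397 Hz  (b) Q = 0.154  (c) BW = 2.855e+04 Hz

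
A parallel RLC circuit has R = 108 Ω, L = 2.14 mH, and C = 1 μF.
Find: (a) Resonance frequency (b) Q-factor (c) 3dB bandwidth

Step 1 — Resonance: ω₀ = 1/√(LC) = 1/√(0.00214·1e-06) = 2.162e+04 rad/s.
Step 2 — f₀ = ω₀/(2π) = 3440 Hz.
Step 3 — Parallel Q: Q = R/(ω₀L) = 108/(2.162e+04·0.00214) = 2.335.
Step 4 — Bandwidth: Δω = ω₀/Q = 9259 rad/s; BW = Δω/(2π) = 1474 Hz.

(a) f₀ = 3440 Hz  (b) Q = 2.335  (c) BW = 1474 Hz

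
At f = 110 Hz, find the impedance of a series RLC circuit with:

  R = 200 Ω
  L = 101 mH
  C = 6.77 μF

Step 1 — Angular frequency: ω = 2π·f = 2π·110 = 691.2 rad/s.
Step 2 — Component impedances:
  R: Z = R = 200 Ω
  L: Z = jωL = j·691.2·0.101 = 0 + j69.81 Ω
  C: Z = 1/(jωC) = -j/(ω·C) = 0 - j213.7 Ω
Step 3 — Series combination: Z_total = R + L + C = 200 - j143.9 Ω = 246.4∠-35.7° Ω.

Z = 200 - j143.9 Ω = 246.4∠-35.7° Ω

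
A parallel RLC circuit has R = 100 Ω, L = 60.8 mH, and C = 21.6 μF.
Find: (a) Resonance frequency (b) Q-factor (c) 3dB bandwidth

Step 1 — Resonance: ω₀ = 1/√(LC) = 1/√(0.0608·2.16e-05) = 872.6 rad/s.
Step 2 — f₀ = ω₀/(2π) = 138.9 Hz.
Step 3 — Parallel Q: Q = R/(ω₀L) = 100/(872.6·0.0608) = 1.885.
Step 4 — Bandwidth: Δω = ω₀/Q = 463 rad/s; BW = Δω/(2π) = 73.68 Hz.

(a) f₀ = 138.9 Hz  (b) Q = 1.885  (c) BW = 73.68 Hz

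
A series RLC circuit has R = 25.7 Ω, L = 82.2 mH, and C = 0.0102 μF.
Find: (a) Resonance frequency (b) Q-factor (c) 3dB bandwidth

Step 1 — Resonance condition Im(Z)=0 gives ω₀ = 1/√(LC).
Step 2 — ω₀ = 1/√(0.0822·1.02e-08) = 3.454e+04 rad/s.
Step 3 — f₀ = ω₀/(2π) = 5496 Hz.
Step 4 — Series Q: Q = ω₀L/R = 3.454e+04·0.0822/25.7 = 110.5.
Step 5 — 3dB bandwidth: Δω = ω₀/Q = 312.7 rad/s; BW = Δω/(2π) = 49.76 Hz.

(a) f₀ = 5496 Hz  (b) Q = 110.5  (c) BW = 49.76 Hz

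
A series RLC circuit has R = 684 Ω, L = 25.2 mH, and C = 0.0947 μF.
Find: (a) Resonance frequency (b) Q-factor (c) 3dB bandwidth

Step 1 — Resonance: ω₀ = 1/√(LC) = 1/√(0.0252·9.47e-08) = 2.047e+04 rad/s.
Step 2 — f₀ = ω₀/(2π) = 3258 Hz.
Step 3 — Series Q: Q = ω₀L/R = 2.047e+04·0.0252/684 = 0.7542.
Step 4 — Bandwidth: Δω = ω₀/Q = 2.714e+04 rad/s; BW = Δω/(2π) = 4320 Hz.

(a) f₀ = 3258 Hz  (b) Q = 0.7542  (c) BW = 4320 Hz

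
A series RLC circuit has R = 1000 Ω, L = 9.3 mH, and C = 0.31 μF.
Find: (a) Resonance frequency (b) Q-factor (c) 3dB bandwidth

Step 1 — Resonance condition Im(Z)=0 gives ω₀ = 1/√(LC).
Step 2 — ω₀ = 1/√(0.0093·3.1e-07) = 1.862e+04 rad/s.
Step 3 — f₀ = ω₀/(2π) = 2964 Hz.
Step 4 — Series Q: Q = ω₀L/R = 1.862e+04·0.0093/1000 = 0.1732.
Step 5 — 3dB bandwidth: Δω = ω₀/Q = 1.075e+05 rad/s; BW = Δω/(2π) = 1.711e+04 Hz.

(a) f₀ = 2964 Hz  (b) Q = 0.1732  (c) BW = 1.711e+04 Hz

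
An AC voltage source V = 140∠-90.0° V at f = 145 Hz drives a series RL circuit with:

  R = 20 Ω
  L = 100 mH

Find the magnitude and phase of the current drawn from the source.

Step 1 — Angular frequency: ω = 2π·f = 2π·145 = 911.1 rad/s.
Step 2 — Component impedances:
  R: Z = R = 20 Ω
  L: Z = jωL = j·911.1·0.1 = 0 + j91.11 Ω
Step 3 — Series combination: Z_total = R + L = 20 + j91.11 Ω = 93.28∠77.6° Ω.
Step 4 — Source phasor: V = 140∠-90.0° V = 0 - j140 V.
Step 5 — Ohm's law: I = V / Z_total = (0 - j140) / (20 + j91.11) = -1.466 - j0.3218 A.
Step 6 — Convert to polar: |I| = 1.501 A, ∠I = -167.6°.

I = 1.501∠-167.6° A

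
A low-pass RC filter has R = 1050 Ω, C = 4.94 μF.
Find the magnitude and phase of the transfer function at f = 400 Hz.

Step 1 — Angular frequency: ω = 2π·400 = 2513 rad/s.
Step 2 — Transfer function: H(jω) = 1/(1 + jωRC).
Step 3 — Denominator: 1 + jωRC = 1 + j·2513·1050·4.94e-06 = 1 + j13.04.
Step 4 — H = 0.00585 - j0.07626.
Step 5 — Magnitude: |H| = 0.07648 (-22.3 dB); phase: φ = -85.6°.

|H| = 0.07648 (-22.3 dB), φ = -85.6°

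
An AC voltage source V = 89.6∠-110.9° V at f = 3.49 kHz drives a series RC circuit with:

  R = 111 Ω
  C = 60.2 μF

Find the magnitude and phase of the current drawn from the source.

Step 1 — Angular frequency: ω = 2π·f = 2π·3490 = 2.193e+04 rad/s.
Step 2 — Component impedances:
  R: Z = R = 111 Ω
  C: Z = 1/(jωC) = -j/(ω·C) = 0 - j0.7575 Ω
Step 3 — Series combination: Z_total = R + C = 111 - j0.7575 Ω = 111∠-0.4° Ω.
Step 4 — Source phasor: V = 89.6∠-110.9° V = -31.96 - j83.7 V.
Step 5 — Ohm's law: I = V / Z_total = (-31.96 - j83.7) / (111 - j0.7575) = -0.2828 - j0.756 A.
Step 6 — Convert to polar: |I| = 0.8072 A, ∠I = -110.5°.

I = 0.8072∠-110.5° A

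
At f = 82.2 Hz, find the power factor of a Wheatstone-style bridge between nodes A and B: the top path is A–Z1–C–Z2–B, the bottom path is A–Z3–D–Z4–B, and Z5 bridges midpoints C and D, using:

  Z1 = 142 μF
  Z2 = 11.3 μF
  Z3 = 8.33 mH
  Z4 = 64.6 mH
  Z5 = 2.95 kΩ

Step 1 — Angular frequency: ω = 2π·f = 2π·82.2 = 516.5 rad/s.
Step 2 — Component impedances:
  Z1: Z = 1/(jωC) = -j/(ω·C) = 0 - j13.64 Ω
  Z2: Z = 1/(jωC) = -j/(ω·C) = 0 - j171.3 Ω
  Z3: Z = jωL = j·516.5·0.00833 = 0 + j4.302 Ω
  Z4: Z = jωL = j·516.5·0.0646 = 0 + j33.36 Ω
  Z5: Z = R = 2950 Ω
Step 3 — Bridge requires nodal analysis (the Z5 bridge couples midpoints C and D, so the two paths cannot be reduced to a simple series/parallel combination). Setting node B to ground and injecting 1 A at node A, the 3-node admittance system at A, C, D solves to V_A = Z_AB = 0.001244 + j47.3 Ω = 47.3∠90.0° Ω.
Step 4 — Power factor: PF = cos(φ) = Re(Z)/|Z| = 0.0012443/47.298 = 2.631e-05.
Step 5 — Type: Im(Z) = 47.3 ⇒ lagging (phase φ = 90.0°).

PF = 2.631e-05 (lagging, φ = 90.0°)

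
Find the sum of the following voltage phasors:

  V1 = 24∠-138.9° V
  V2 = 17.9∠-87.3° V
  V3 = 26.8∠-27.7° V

Step 1 — Convert each phasor to rectangular form:
  V1 = 24·(cos(-138.9°) + j·sin(-138.9°)) = -18.09 - j15.78 V
  V2 = 17.9·(cos(-87.3°) + j·sin(-87.3°)) = 0.8432 - j17.88 V
  V3 = 26.8·(cos(-27.7°) + j·sin(-27.7°)) = 23.73 - j12.46 V
Step 2 — Sum components: V_total = 6.486 - j46.11 V.
Step 3 — Convert to polar: |V_total| = 46.57 V, ∠V_total = -82.0°.

V_total = 46.57∠-82.0° V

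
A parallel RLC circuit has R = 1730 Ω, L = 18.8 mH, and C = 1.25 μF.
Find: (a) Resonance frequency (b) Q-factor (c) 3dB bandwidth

Step 1 — Resonance: ω₀ = 1/√(LC) = 1/√(0.0188·1.25e-06) = 6523 rad/s.
Step 2 — f₀ = ω₀/(2π) = 1038 Hz.
Step 3 — Parallel Q: Q = R/(ω₀L) = 1730/(6523·0.0188) = 14.11.
Step 4 — Bandwidth: Δω = ω₀/Q = 462.4 rad/s; BW = Δω/(2π) = 73.6 Hz.

(a) f₀ = 1038 Hz  (b) Q = 14.11  (c) BW = 73.6 Hz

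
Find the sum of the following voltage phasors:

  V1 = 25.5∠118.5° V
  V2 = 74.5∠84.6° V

Step 1 — Convert each phasor to rectangular form:
  V1 = 25.5·(cos(118.5°) + j·sin(118.5°)) = -12.17 + j22.41 V
  V2 = 74.5·(cos(84.6°) + j·sin(84.6°)) = 7.011 + j74.17 V
Step 2 — Sum components: V_total = -5.156 + j96.58 V.
Step 3 — Convert to polar: |V_total| = 96.72 V, ∠V_total = 93.1°.

V_total = 96.72∠93.1° V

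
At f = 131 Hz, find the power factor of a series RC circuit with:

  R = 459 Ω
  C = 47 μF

Step 1 — Angular frequency: ω = 2π·f = 2π·131 = 823.1 rad/s.
Step 2 — Component impedances:
  R: Z = R = 459 Ω
  C: Z = 1/(jωC) = -j/(ω·C) = 0 - j25.85 Ω
Step 3 — Series combination: Z_total = R + C = 459 - j25.85 Ω = 459.7∠-3.2° Ω.
Step 4 — Power factor: PF = cos(φ) = Re(Z)/|Z| = 459/459.73 = 0.9984.
Step 5 — Type: Im(Z) = -25.85 ⇒ leading (phase φ = -3.2°).

PF = 0.9984 (leading, φ = -3.2°)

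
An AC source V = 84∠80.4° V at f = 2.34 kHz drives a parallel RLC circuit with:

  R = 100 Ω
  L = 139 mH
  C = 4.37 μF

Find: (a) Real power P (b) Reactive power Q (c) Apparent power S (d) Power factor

Step 1 — Angular frequency: ω = 2π·f = 2π·2340 = 1.47e+04 rad/s.
Step 2 — Component impedances:
  R: Z = R = 100 Ω
  L: Z = jωL = j·1.47e+04·0.139 = 0 + j2044 Ω
  C: Z = 1/(jωC) = -j/(ω·C) = 0 - j15.56 Ω
Step 3 — Parallel combination: 1/Z_total = 1/R + 1/L + 1/C; Z_total = 2.401 - j15.31 Ω = 15.49∠-81.1° Ω.
Step 4 — Source phasor: V = 84∠80.4° V = 14.01 + j82.82 V.
Step 5 — Current: I = V / Z = -5.141 + j1.721 A = 5.421∠161.5° A.
Step 6 — Complex power: S = V·I* = 70.56 - j449.9 VA.
Step 7 — Real power: P = Re(S) = 70.56 W.
Step 8 — Reactive power: Q = Im(S) = -449.9 VAR.
Step 9 — Apparent power: |S| = 455.4 VA.
Step 10 — Power factor: PF = P/|S| = 0.1549 (leading).

(a) P = 70.56 W  (b) Q = -449.9 VAR  (c) S = 455.4 VA  (d) PF = 0.1549 (leading)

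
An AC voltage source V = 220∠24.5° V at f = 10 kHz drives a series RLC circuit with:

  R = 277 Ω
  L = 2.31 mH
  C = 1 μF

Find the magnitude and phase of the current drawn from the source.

Step 1 — Angular frequency: ω = 2π·f = 2π·1e+04 = 6.283e+04 rad/s.
Step 2 — Component impedances:
  R: Z = R = 277 Ω
  L: Z = jωL = j·6.283e+04·0.00231 = 0 + j145.1 Ω
  C: Z = 1/(jωC) = -j/(ω·C) = 0 - j15.92 Ω
Step 3 — Series combination: Z_total = R + L + C = 277 + j129.2 Ω = 305.7∠25.0° Ω.
Step 4 — Source phasor: V = 220∠24.5° V = 200.2 + j91.23 V.
Step 5 — Ohm's law: I = V / Z_total = (200.2 + j91.23) / (277 + j129.2) = 0.7197 - j0.006407 A.
Step 6 — Convert to polar: |I| = 0.7198 A, ∠I = -0.5°.

I = 0.7198∠-0.5° A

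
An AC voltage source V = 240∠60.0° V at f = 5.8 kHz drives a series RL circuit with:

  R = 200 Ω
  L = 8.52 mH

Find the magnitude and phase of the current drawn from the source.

Step 1 — Angular frequency: ω = 2π·f = 2π·5800 = 3.644e+04 rad/s.
Step 2 — Component impedances:
  R: Z = R = 200 Ω
  L: Z = jωL = j·3.644e+04·0.00852 = 0 + j310.5 Ω
Step 3 — Series combination: Z_total = R + L = 200 + j310.5 Ω = 369.3∠57.2° Ω.
Step 4 — Source phasor: V = 240∠60.0° V = 120 + j207.8 V.
Step 5 — Ohm's law: I = V / Z_total = (120 + j207.8) / (200 + j310.5) = 0.6491 + j0.0316 A.
Step 6 — Convert to polar: |I| = 0.6498 A, ∠I = 2.8°.

I = 0.6498∠2.8° A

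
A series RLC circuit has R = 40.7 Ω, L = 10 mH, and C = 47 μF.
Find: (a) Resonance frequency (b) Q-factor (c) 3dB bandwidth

Step 1 — Resonance: ω₀ = 1/√(LC) = 1/√(0.01·4.7e-05) = 1459 rad/s.
Step 2 — f₀ = ω₀/(2π) = 232.2 Hz.
Step 3 — Series Q: Q = ω₀L/R = 1459·0.01/40.7 = 0.3584.
Step 4 — Bandwidth: Δω = ω₀/Q = 4070 rad/s; BW = Δω/(2π) = 647.8 Hz.

(a) f₀ = 232.2 Hz  (b) Q = 0.3584  (c) BW = 647.8 Hz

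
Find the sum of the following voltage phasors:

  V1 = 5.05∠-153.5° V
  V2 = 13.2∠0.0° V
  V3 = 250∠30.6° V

Step 1 — Convert each phasor to rectangular form:
  V1 = 5.05·(cos(-153.5°) + j·sin(-153.5°)) = -4.519 - j2.253 V
  V2 = 13.2·(cos(0.0°) + j·sin(0.0°)) = 13.2 V
  V3 = 250·(cos(30.6°) + j·sin(30.6°)) = 215.2 + j127.3 V
Step 2 — Sum components: V_total = 223.9 + j125 V.
Step 3 — Convert to polar: |V_total| = 256.4 V, ∠V_total = 29.2°.

V_total = 256.4∠29.2° V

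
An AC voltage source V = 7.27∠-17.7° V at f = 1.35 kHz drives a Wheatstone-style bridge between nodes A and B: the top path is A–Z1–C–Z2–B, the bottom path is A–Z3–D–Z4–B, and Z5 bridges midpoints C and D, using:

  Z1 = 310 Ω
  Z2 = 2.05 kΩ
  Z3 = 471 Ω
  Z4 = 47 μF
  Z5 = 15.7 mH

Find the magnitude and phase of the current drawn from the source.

Step 1 — Angular frequency: ω = 2π·f = 2π·1350 = 8482 rad/s.
Step 2 — Component impedances:
  Z1: Z = R = 310 Ω
  Z2: Z = R = 2050 Ω
  Z3: Z = R = 471 Ω
  Z4: Z = 1/(jωC) = -j/(ω·C) = 0 - j2.508 Ω
  Z5: Z = jωL = j·8482·0.0157 = 0 + j133.2 Ω
Step 3 — Bridge requires nodal analysis (the Z5 bridge couples midpoints C and D, so the two paths cannot be reduced to a simple series/parallel combination). Setting node B to ground and injecting 1 A at node A, the 3-node admittance system at A, C, D solves to V_A = Z_AB = 197.6 + j43.43 Ω = 202.3∠12.4° Ω.
Step 4 — Source phasor: V = 7.27∠-17.7° V = 6.926 - j2.21 V.
Step 5 — Ohm's law: I = V / Z_total = (6.926 - j2.21) / (197.6 + j43.43) = 0.03109 - j0.01802 A.
Step 6 — Convert to polar: |I| = 0.03594 A, ∠I = -30.1°.

I = 0.03594∠-30.1° A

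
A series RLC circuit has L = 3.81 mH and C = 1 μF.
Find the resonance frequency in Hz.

Step 1 — Resonance condition Im(Z)=0 gives ω₀ = 1/√(LC).
Step 2 — ω₀ = 1/√(0.00381·1e-06) = 1.62e+04 rad/s.
Step 3 — f₀ = ω₀/(2π) = 2578 Hz.

f₀ = 2578 Hz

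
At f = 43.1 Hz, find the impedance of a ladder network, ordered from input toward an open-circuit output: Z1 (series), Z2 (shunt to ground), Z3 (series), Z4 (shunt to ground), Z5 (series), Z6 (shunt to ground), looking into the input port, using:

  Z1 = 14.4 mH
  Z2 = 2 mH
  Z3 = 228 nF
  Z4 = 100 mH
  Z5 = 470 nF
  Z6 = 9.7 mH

Step 1 — Angular frequency: ω = 2π·f = 2π·43.1 = 270.8 rad/s.
Step 2 — Component impedances:
  Z1: Z = jωL = j·270.8·0.0144 = 0 + j3.9 Ω
  Z2: Z = jωL = j·270.8·0.002 = 0 + j0.5416 Ω
  Z3: Z = 1/(jωC) = -j/(ω·C) = 0 - j1.62e+04 Ω
  Z4: Z = jωL = j·270.8·0.1 = 0 + j27.08 Ω
  Z5: Z = 1/(jωC) = -j/(ω·C) = 0 - j7857 Ω
  Z6: Z = jωL = j·270.8·0.0097 = 0 + j2.627 Ω
Step 3 — Ladder network (open output): work backward from the far end, alternating series and parallel combinations. Z_in = 0 + j4.441 Ω = 4.441∠90.0° Ω.

Z = 0 + j4.441 Ω = 4.441∠90.0° Ω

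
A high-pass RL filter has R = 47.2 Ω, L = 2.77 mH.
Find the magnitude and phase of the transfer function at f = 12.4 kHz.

Step 1 — Angular frequency: ω = 2π·1.24e+04 = 7.791e+04 rad/s.
Step 2 — Transfer function: H(jω) = jωL/(R + jωL).
Step 3 — Numerator jωL = j·215.8; denominator R + jωL = 47.2 + j215.8.
Step 4 — H = 0.9544 + j0.2087.
Step 5 — Magnitude: |H| = 0.9769 (-0.2 dB); phase: φ = 12.3°.

|H| = 0.9769 (-0.2 dB), φ = 12.3°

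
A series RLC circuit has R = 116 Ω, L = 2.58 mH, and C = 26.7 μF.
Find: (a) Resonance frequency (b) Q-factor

Step 1 — Resonance condition Im(Z)=0 gives ω₀ = 1/√(LC).
Step 2 — ω₀ = 1/√(0.00258·2.67e-05) = 3810 rad/s.
Step 3 — f₀ = ω₀/(2π) = 606.4 Hz.
Step 4 — Series Q: Q = ω₀L/R = 3810·0.00258/116 = 0.08474.

(a) f₀ = 606.4 Hz  (b) Q = 0.08474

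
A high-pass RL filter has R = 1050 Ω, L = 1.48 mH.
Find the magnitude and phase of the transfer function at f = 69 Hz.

Step 1 — Angular frequency: ω = 2π·69 = 433.5 rad/s.
Step 2 — Transfer function: H(jω) = jωL/(R + jωL).
Step 3 — Numerator jωL = j·0.6416; denominator R + jωL = 1050 + j0.6416.
Step 4 — H = 3.734e-07 + j0.0006111.
Step 5 — Magnitude: |H| = 0.0006111 (-64.3 dB); phase: φ = 90.0°.

|H| = 0.0006111 (-64.3 dB), φ = 90.0°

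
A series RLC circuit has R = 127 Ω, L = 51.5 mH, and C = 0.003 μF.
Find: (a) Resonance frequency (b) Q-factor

Step 1 — Resonance condition Im(Z)=0 gives ω₀ = 1/√(LC).
Step 2 — ω₀ = 1/√(0.0515·3e-09) = 8.045e+04 rad/s.
Step 3 — f₀ = ω₀/(2π) = 1.28e+04 Hz.
Step 4 — Series Q: Q = ω₀L/R = 8.045e+04·0.0515/127 = 32.62.

(a) f₀ = 1.28e+04 Hz  (b) Q = 32.62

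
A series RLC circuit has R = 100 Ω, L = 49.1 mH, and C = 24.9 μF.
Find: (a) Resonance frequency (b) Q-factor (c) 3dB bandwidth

Step 1 — Resonance condition Im(Z)=0 gives ω₀ = 1/√(LC).
Step 2 — ω₀ = 1/√(0.0491·2.49e-05) = 904.4 rad/s.
Step 3 — f₀ = ω₀/(2π) = 143.9 Hz.
Step 4 — Series Q: Q = ω₀L/R = 904.4·0.0491/100 = 0.4441.
Step 5 — 3dB bandwidth: Δω = ω₀/Q = 2037 rad/s; BW = Δω/(2π) = 324.1 Hz.

(a) f₀ = 143.9 Hz  (b) Q = 0.4441  (c) BW = 324.1 Hz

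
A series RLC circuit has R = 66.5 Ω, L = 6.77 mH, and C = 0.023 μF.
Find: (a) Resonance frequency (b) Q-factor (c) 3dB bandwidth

Step 1 — Resonance condition Im(Z)=0 gives ω₀ = 1/√(LC).
Step 2 — ω₀ = 1/√(0.00677·2.3e-08) = 8.014e+04 rad/s.
Step 3 — f₀ = ω₀/(2π) = 1.275e+04 Hz.
Step 4 — Series Q: Q = ω₀L/R = 8.014e+04·0.00677/66.5 = 8.158.
Step 5 — 3dB bandwidth: Δω = ω₀/Q = 9823 rad/s; BW = Δω/(2π) = 1563 Hz.

(a) f₀ = 1.275e+04 Hz  (b) Q = 8.158  (c) BW = 1563 Hz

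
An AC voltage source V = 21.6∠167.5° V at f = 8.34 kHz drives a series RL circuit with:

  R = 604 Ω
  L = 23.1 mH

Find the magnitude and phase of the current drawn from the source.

Step 1 — Angular frequency: ω = 2π·f = 2π·8340 = 5.24e+04 rad/s.
Step 2 — Component impedances:
  R: Z = R = 604 Ω
  L: Z = jωL = j·5.24e+04·0.0231 = 0 + j1210 Ω
Step 3 — Series combination: Z_total = R + L = 604 + j1210 Ω = 1353∠63.5° Ω.
Step 4 — Source phasor: V = 21.6∠167.5° V = -21.09 + j4.675 V.
Step 5 — Ohm's law: I = V / Z_total = (-21.09 + j4.675) / (604 + j1210) = -0.003868 + j0.01549 A.
Step 6 — Convert to polar: |I| = 0.01597 A, ∠I = 104.0°.

I = 0.01597∠104.0° A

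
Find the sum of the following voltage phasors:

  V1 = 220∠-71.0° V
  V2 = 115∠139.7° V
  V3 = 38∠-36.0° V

Step 1 — Convert each phasor to rectangular form:
  V1 = 220·(cos(-71.0°) + j·sin(-71.0°)) = 71.62 - j208 V
  V2 = 115·(cos(139.7°) + j·sin(139.7°)) = -87.71 + j74.38 V
  V3 = 38·(cos(-36.0°) + j·sin(-36.0°)) = 30.74 - j22.34 V
Step 2 — Sum components: V_total = 14.66 - j156 V.
Step 3 — Convert to polar: |V_total| = 156.7 V, ∠V_total = -84.6°.

V_total = 156.7∠-84.6° V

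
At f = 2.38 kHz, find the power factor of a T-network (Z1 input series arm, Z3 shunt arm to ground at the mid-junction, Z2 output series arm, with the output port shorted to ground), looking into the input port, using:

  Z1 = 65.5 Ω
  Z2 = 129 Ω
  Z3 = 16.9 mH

Step 1 — Angular frequency: ω = 2π·f = 2π·2380 = 1.495e+04 rad/s.
Step 2 — Component impedances:
  Z1: Z = R = 65.5 Ω
  Z2: Z = R = 129 Ω
  Z3: Z = jωL = j·1.495e+04·0.0169 = 0 + j252.7 Ω
Step 3 — With the output port shorted to ground, the output series arm Z2 runs from the junction to ground; the shunt arm Z3 also runs from the junction to ground. They appear in parallel: Z3 || Z2 = 102.3 + j52.24 Ω.
Step 4 — Series with input arm Z1: Z_in = Z1 + (Z3 || Z2) = 167.8 + j52.24 Ω = 175.8∠17.3° Ω.
Step 5 — Power factor: PF = cos(φ) = Re(Z)/|Z| = 167.84/175.78 = 0.9548.
Step 6 — Type: Im(Z) = 52.24 ⇒ lagging (phase φ = 17.3°).

PF = 0.9548 (lagging, φ = 17.3°)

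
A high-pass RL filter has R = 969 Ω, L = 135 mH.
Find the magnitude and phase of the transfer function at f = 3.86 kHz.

Step 1 — Angular frequency: ω = 2π·3860 = 2.425e+04 rad/s.
Step 2 — Transfer function: H(jω) = jωL/(R + jωL).
Step 3 — Numerator jωL = j·3274; denominator R + jωL = 969 + j3274.
Step 4 — H = 0.9195 + j0.2721.
Step 5 — Magnitude: |H| = 0.9589 (-0.4 dB); phase: φ = 16.5°.

|H| = 0.9589 (-0.4 dB), φ = 16.5°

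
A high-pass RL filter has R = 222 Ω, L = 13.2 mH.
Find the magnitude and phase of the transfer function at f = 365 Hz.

Step 1 — Angular frequency: ω = 2π·365 = 2293 rad/s.
Step 2 — Transfer function: H(jω) = jωL/(R + jωL).
Step 3 — Numerator jωL = j·30.27; denominator R + jωL = 222 + j30.27.
Step 4 — H = 0.01826 + j0.1339.
Step 5 — Magnitude: |H| = 0.1351 (-17.4 dB); phase: φ = 82.2°.

|H| = 0.1351 (-17.4 dB), φ = 82.2°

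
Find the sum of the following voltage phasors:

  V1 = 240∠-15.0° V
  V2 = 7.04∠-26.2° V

Step 1 — Convert each phasor to rectangular form:
  V1 = 240·(cos(-15.0°) + j·sin(-15.0°)) = 231.8 - j62.12 V
  V2 = 7.04·(cos(-26.2°) + j·sin(-26.2°)) = 6.317 - j3.108 V
Step 2 — Sum components: V_total = 238.1 - j65.22 V.
Step 3 — Convert to polar: |V_total| = 246.9 V, ∠V_total = -15.3°.

V_total = 246.9∠-15.3° V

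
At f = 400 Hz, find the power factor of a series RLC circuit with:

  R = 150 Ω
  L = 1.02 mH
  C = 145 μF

Step 1 — Angular frequency: ω = 2π·f = 2π·400 = 2513 rad/s.
Step 2 — Component impedances:
  R: Z = R = 150 Ω
  L: Z = jωL = j·2513·0.00102 = 0 + j2.564 Ω
  C: Z = 1/(jωC) = -j/(ω·C) = 0 - j2.744 Ω
Step 3 — Series combination: Z_total = R + L + C = 150 - j0.1805 Ω = 150∠-0.1° Ω.
Step 4 — Power factor: PF = cos(φ) = Re(Z)/|Z| = 150/150 = 1.
Step 5 — Type: Im(Z) = -0.1805 ⇒ leading (phase φ = -0.1°).

PF = 1 (leading, φ = -0.1°)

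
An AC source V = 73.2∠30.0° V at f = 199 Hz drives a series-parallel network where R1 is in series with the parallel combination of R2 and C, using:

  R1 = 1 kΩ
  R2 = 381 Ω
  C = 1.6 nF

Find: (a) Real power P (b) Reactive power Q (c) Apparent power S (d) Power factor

Step 1 — Angular frequency: ω = 2π·f = 2π·199 = 1250 rad/s.
Step 2 — Component impedances:
  R1: Z = R = 1000 Ω
  R2: Z = R = 381 Ω
  C: Z = 1/(jωC) = -j/(ω·C) = 0 - j4.999e+05 Ω
Step 3 — Parallel branch: R2 || C = 1/(1/R2 + 1/C) = 381 - j0.2904 Ω.
Step 4 — Series with R1: Z_total = R1 + (R2 || C) = 1381 - j0.2904 Ω = 1381∠-0.0° Ω.
Step 5 — Source phasor: V = 73.2∠30.0° V = 63.39 + j36.6 V.
Step 6 — Current: I = V / Z = 0.0459 + j0.02651 A = 0.05301∠30.0° A.
Step 7 — Complex power: S = V·I* = 3.88 - j0.0008159 VA.
Step 8 — Real power: P = Re(S) = 3.88 W.
Step 9 — Reactive power: Q = Im(S) = -0.0008159 VAR.
Step 10 — Apparent power: |S| = 3.88 VA.
Step 11 — Power factor: PF = P/|S| = 1 (leading).

(a) P = 3.88 W  (b) Q = -0.0008159 VAR  (c) S = 3.88 VA  (d) PF = 1 (leading)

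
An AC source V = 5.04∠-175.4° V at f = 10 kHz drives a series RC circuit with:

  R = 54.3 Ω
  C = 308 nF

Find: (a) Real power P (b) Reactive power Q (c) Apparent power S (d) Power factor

Step 1 — Angular frequency: ω = 2π·f = 2π·1e+04 = 6.283e+04 rad/s.
Step 2 — Component impedances:
  R: Z = R = 54.3 Ω
  C: Z = 1/(jωC) = -j/(ω·C) = 0 - j51.67 Ω
Step 3 — Series combination: Z_total = R + C = 54.3 - j51.67 Ω = 74.96∠-43.6° Ω.
Step 4 — Source phasor: V = 5.04∠-175.4° V = -5.024 - j0.4042 V.
Step 5 — Current: I = V / Z = -0.04483 - j0.05011 A = 0.06724∠-131.8° A.
Step 6 — Complex power: S = V·I* = 0.2455 - j0.2336 VA.
Step 7 — Real power: P = Re(S) = 0.2455 W.
Step 8 — Reactive power: Q = Im(S) = -0.2336 VAR.
Step 9 — Apparent power: |S| = 0.3389 VA.
Step 10 — Power factor: PF = P/|S| = 0.7244 (leading).

(a) P = 0.2455 W  (b) Q = -0.2336 VAR  (c) S = 0.3389 VA  (d) PF = 0.7244 (leading)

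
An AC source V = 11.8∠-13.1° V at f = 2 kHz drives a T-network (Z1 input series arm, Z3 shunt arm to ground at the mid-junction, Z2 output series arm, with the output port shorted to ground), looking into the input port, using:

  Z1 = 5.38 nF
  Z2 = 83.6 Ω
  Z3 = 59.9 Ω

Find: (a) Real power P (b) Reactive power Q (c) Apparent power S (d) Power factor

Step 1 — Angular frequency: ω = 2π·f = 2π·2000 = 1.257e+04 rad/s.
Step 2 — Component impedances:
  Z1: Z = 1/(jωC) = -j/(ω·C) = 0 - j1.479e+04 Ω
  Z2: Z = R = 83.6 Ω
  Z3: Z = R = 59.9 Ω
Step 3 — With the output port shorted to ground, the output series arm Z2 runs from the junction to ground; the shunt arm Z3 also runs from the junction to ground. They appear in parallel: Z3 || Z2 = 34.9 Ω.
Step 4 — Series with input arm Z1: Z_in = Z1 + (Z3 || Z2) = 34.9 - j1.479e+04 Ω = 1.479e+04∠-89.9° Ω.
Step 5 — Source phasor: V = 11.8∠-13.1° V = 11.49 - j2.674 V.
Step 6 — Current: I = V / Z = 0.0001826 + j0.0007766 A = 0.0007978∠76.8° A.
Step 7 — Complex power: S = V·I* = 2.221e-05 - j0.009414 VA.
Step 8 — Real power: P = Re(S) = 2.221e-05 W.
Step 9 — Reactive power: Q = Im(S) = -0.009414 VAR.
Step 10 — Apparent power: |S| = 0.009414 VA.
Step 11 — Power factor: PF = P/|S| = 0.002359 (leading).

(a) P = 2.221e-05 W  (b) Q = -0.009414 VAR  (c) S = 0.009414 VA  (d) PF = 0.002359 (leading)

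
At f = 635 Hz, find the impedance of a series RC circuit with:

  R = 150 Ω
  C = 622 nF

Step 1 — Angular frequency: ω = 2π·f = 2π·635 = 3990 rad/s.
Step 2 — Component impedances:
  R: Z = R = 150 Ω
  C: Z = 1/(jωC) = -j/(ω·C) = 0 - j403 Ω
Step 3 — Series combination: Z_total = R + C = 150 - j403 Ω = 430∠-69.6° Ω.

Z = 150 - j403 Ω = 430∠-69.6° Ω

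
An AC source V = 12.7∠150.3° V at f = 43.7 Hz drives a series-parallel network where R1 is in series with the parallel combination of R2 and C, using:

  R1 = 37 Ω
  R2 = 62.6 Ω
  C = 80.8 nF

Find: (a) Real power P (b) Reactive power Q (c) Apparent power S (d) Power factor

Step 1 — Angular frequency: ω = 2π·f = 2π·43.7 = 274.6 rad/s.
Step 2 — Component impedances:
  R1: Z = R = 37 Ω
  R2: Z = R = 62.6 Ω
  C: Z = 1/(jωC) = -j/(ω·C) = 0 - j4.507e+04 Ω
Step 3 — Parallel branch: R2 || C = 1/(1/R2 + 1/C) = 62.6 - j0.08694 Ω.
Step 4 — Series with R1: Z_total = R1 + (R2 || C) = 99.6 - j0.08694 Ω = 99.6∠-0.1° Ω.
Step 5 — Source phasor: V = 12.7∠150.3° V = -11.03 + j6.292 V.
Step 6 — Current: I = V / Z = -0.1108 + j0.06308 A = 0.1275∠150.4° A.
Step 7 — Complex power: S = V·I* = 1.619 - j0.001414 VA.
Step 8 — Real power: P = Re(S) = 1.619 W.
Step 9 — Reactive power: Q = Im(S) = -0.001414 VAR.
Step 10 — Apparent power: |S| = 1.619 VA.
Step 11 — Power factor: PF = P/|S| = 1 (leading).

(a) P = 1.619 W  (b) Q = -0.001414 VAR  (c) S = 1.619 VA  (d) PF = 1 (leading)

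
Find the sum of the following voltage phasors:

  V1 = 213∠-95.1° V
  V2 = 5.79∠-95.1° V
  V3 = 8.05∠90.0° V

Step 1 — Convert each phasor to rectangular form:
  V1 = 213·(cos(-95.1°) + j·sin(-95.1°)) = -18.93 - j212.2 V
  V2 = 5.79·(cos(-95.1°) + j·sin(-95.1°)) = -0.5147 - j5.767 V
  V3 = 8.05·(cos(90.0°) + j·sin(90.0°)) = 0 + j8.05 V
Step 2 — Sum components: V_total = -19.45 - j209.9 V.
Step 3 — Convert to polar: |V_total| = 210.8 V, ∠V_total = -95.3°.

V_total = 210.8∠-95.3° V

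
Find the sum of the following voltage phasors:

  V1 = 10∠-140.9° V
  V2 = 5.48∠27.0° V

Step 1 — Convert each phasor to rectangular form:
  V1 = 10·(cos(-140.9°) + j·sin(-140.9°)) = -7.76 - j6.307 V
  V2 = 5.48·(cos(27.0°) + j·sin(27.0°)) = 4.883 + j2.488 V
Step 2 — Sum components: V_total = -2.878 - j3.819 V.
Step 3 — Convert to polar: |V_total| = 4.782 V, ∠V_total = -127.0°.

V_total = 4.782∠-127.0° V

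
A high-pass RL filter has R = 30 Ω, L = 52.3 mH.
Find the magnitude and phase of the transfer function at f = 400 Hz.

Step 1 — Angular frequency: ω = 2π·400 = 2513 rad/s.
Step 2 — Transfer function: H(jω) = jωL/(R + jωL).
Step 3 — Numerator jωL = j·131.4; denominator R + jωL = 30 + j131.4.
Step 4 — H = 0.9505 + j0.2169.
Step 5 — Magnitude: |H| = 0.9749 (-0.2 dB); phase: φ = 12.9°.

|H| = 0.9749 (-0.2 dB), φ = 12.9°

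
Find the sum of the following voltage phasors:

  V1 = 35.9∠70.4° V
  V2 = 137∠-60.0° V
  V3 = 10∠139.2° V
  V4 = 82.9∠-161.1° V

Step 1 — Convert each phasor to rectangular form:
  V1 = 35.9·(cos(70.4°) + j·sin(70.4°)) = 12.04 + j33.82 V
  V2 = 137·(cos(-60.0°) + j·sin(-60.0°)) = 68.5 - j118.6 V
  V3 = 10·(cos(139.2°) + j·sin(139.2°)) = -7.57 + j6.534 V
  V4 = 82.9·(cos(-161.1°) + j·sin(-161.1°)) = -78.43 - j26.85 V
Step 2 — Sum components: V_total = -5.458 - j105.1 V.
Step 3 — Convert to polar: |V_total| = 105.3 V, ∠V_total = -93.0°.

V_total = 105.3∠-93.0° V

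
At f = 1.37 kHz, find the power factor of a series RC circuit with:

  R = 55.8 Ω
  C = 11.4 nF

Step 1 — Angular frequency: ω = 2π·f = 2π·1370 = 8608 rad/s.
Step 2 — Component impedances:
  R: Z = R = 55.8 Ω
  C: Z = 1/(jωC) = -j/(ω·C) = 0 - j1.019e+04 Ω
Step 3 — Series combination: Z_total = R + C = 55.8 - j1.019e+04 Ω = 1.019e+04∠-89.7° Ω.
Step 4 — Power factor: PF = cos(φ) = Re(Z)/|Z| = 55.8/1.019e+04 = 0.005476.
Step 5 — Type: Im(Z) = -1.019e+04 ⇒ leading (phase φ = -89.7°).

PF = 0.005476 (leading, φ = -89.7°)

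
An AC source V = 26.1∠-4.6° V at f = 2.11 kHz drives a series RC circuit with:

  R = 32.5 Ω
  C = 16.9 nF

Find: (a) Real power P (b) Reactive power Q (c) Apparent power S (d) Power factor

Step 1 — Angular frequency: ω = 2π·f = 2π·2110 = 1.326e+04 rad/s.
Step 2 — Component impedances:
  R: Z = R = 32.5 Ω
  C: Z = 1/(jωC) = -j/(ω·C) = 0 - j4463 Ω
Step 3 — Series combination: Z_total = R + C = 32.5 - j4463 Ω = 4463∠-89.6° Ω.
Step 4 — Source phasor: V = 26.1∠-4.6° V = 26.02 - j2.093 V.
Step 5 — Current: I = V / Z = 0.0005114 + j0.005825 A = 0.005848∠85.0° A.
Step 6 — Complex power: S = V·I* = 0.001111 - j0.1526 VA.
Step 7 — Real power: P = Re(S) = 0.001111 W.
Step 8 — Reactive power: Q = Im(S) = -0.1526 VAR.
Step 9 — Apparent power: |S| = 0.1526 VA.
Step 10 — Power factor: PF = P/|S| = 0.007282 (leading).

(a) P = 0.001111 W  (b) Q = -0.1526 VAR  (c) S = 0.1526 VA  (d) PF = 0.007282 (leading)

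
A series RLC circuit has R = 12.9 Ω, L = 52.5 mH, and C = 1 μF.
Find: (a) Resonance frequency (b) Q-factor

Step 1 — Resonance condition Im(Z)=0 gives ω₀ = 1/√(LC).
Step 2 — ω₀ = 1/√(0.0525·1e-06) = 4364 rad/s.
Step 3 — f₀ = ω₀/(2π) = 694.6 Hz.
Step 4 — Series Q: Q = ω₀L/R = 4364·0.0525/12.9 = 17.76.

(a) f₀ = 694.6 Hz  (b) Q = 17.76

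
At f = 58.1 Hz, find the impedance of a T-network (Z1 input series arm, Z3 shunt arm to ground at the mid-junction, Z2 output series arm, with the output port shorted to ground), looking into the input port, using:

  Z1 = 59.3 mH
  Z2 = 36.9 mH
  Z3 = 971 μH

Step 1 — Angular frequency: ω = 2π·f = 2π·58.1 = 365.1 rad/s.
Step 2 — Component impedances:
  Z1: Z = jωL = j·365.1·0.0593 = 0 + j21.65 Ω
  Z2: Z = jωL = j·365.1·0.0369 = 0 + j13.47 Ω
  Z3: Z = jωL = j·365.1·0.000971 = 0 + j0.3545 Ω
Step 3 — With the output port shorted to ground, the output series arm Z2 runs from the junction to ground; the shunt arm Z3 also runs from the junction to ground. They appear in parallel: Z3 || Z2 = 0 + j0.3454 Ω.
Step 4 — Series with input arm Z1: Z_in = Z1 + (Z3 || Z2) = 0 + j21.99 Ω = 21.99∠90.0° Ω.

Z = 0 + j21.99 Ω = 21.99∠90.0° Ω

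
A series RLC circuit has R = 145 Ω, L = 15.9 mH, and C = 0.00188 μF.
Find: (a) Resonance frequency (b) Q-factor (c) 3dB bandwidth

Step 1 — Resonance: ω₀ = 1/√(LC) = 1/√(0.0159·1.88e-09) = 1.829e+05 rad/s.
Step 2 — f₀ = ω₀/(2π) = 2.911e+04 Hz.
Step 3 — Series Q: Q = ω₀L/R = 1.829e+05·0.0159/145 = 20.06.
Step 4 — Bandwidth: Δω = ω₀/Q = 9119 rad/s; BW = Δω/(2π) = 1451 Hz.

(a) f₀ = 2.911e+04 Hz  (b) Q = 20.06  (c) BW = 1451 Hz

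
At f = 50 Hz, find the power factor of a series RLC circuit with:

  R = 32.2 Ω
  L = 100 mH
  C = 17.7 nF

Step 1 — Angular frequency: ω = 2π·f = 2π·50 = 314.2 rad/s.
Step 2 — Component impedances:
  R: Z = R = 32.2 Ω
  L: Z = jωL = j·314.2·0.1 = 0 + j31.42 Ω
  C: Z = 1/(jωC) = -j/(ω·C) = 0 - j1.798e+05 Ω
Step 3 — Series combination: Z_total = R + L + C = 32.2 - j1.798e+05 Ω = 1.798e+05∠-90.0° Ω.
Step 4 — Power factor: PF = cos(φ) = Re(Z)/|Z| = 32.2/1.798e+05 = 0.0001791.
Step 5 — Type: Im(Z) = -1.798e+05 ⇒ leading (phase φ = -90.0°).

PF = 0.0001791 (leading, φ = -90.0°)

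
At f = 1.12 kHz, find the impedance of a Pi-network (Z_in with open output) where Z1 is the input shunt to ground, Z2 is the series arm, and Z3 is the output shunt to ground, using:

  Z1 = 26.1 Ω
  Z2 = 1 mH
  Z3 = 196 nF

Step 1 — Angular frequency: ω = 2π·f = 2π·1120 = 7037 rad/s.
Step 2 — Component impedances:
  Z1: Z = R = 26.1 Ω
  Z2: Z = jωL = j·7037·0.001 = 0 + j7.037 Ω
  Z3: Z = 1/(jωC) = -j/(ω·C) = 0 - j725 Ω
Step 3 — With open output, the series arm Z2 and the output shunt Z3 appear in series to ground: Z2 + Z3 = 0 - j718 Ω.
Step 4 — Parallel with input shunt Z1: Z_in = Z1 || (Z2 + Z3) = 26.07 - j0.9475 Ω = 26.08∠-2.1° Ω.

Z = 26.07 - j0.9475 Ω = 26.08∠-2.1° Ω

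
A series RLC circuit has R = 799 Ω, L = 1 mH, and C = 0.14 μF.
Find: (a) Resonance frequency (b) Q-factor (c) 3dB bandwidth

Step 1 — Resonance: ω₀ = 1/√(LC) = 1/√(0.001·1.4e-07) = 8.452e+04 rad/s.
Step 2 — f₀ = ω₀/(2π) = 1.345e+04 Hz.
Step 3 — Series Q: Q = ω₀L/R = 8.452e+04·0.001/799 = 0.1058.
Step 4 — Bandwidth: Δω = ω₀/Q = 7.99e+05 rad/s; BW = Δω/(2π) = 1.272e+05 Hz.

(a) f₀ = 1.345e+04 Hz  (b) Q = 0.1058  (c) BW = 1.272e+05 Hz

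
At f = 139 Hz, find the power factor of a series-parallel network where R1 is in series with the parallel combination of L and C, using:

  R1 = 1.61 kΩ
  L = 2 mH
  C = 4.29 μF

Step 1 — Angular frequency: ω = 2π·f = 2π·139 = 873.4 rad/s.
Step 2 — Component impedances:
  R1: Z = R = 1610 Ω
  L: Z = jωL = j·873.4·0.002 = 0 + j1.747 Ω
  C: Z = 1/(jωC) = -j/(ω·C) = 0 - j266.9 Ω
Step 3 — Parallel branch: L || C = 1/(1/L + 1/C) = 0 + j1.758 Ω.
Step 4 — Series with R1: Z_total = R1 + (L || C) = 1610 + j1.758 Ω = 1610∠0.1° Ω.
Step 5 — Power factor: PF = cos(φ) = Re(Z)/|Z| = 1610/1610 = 1.
Step 6 — Type: Im(Z) = 1.758 ⇒ lagging (phase φ = 0.1°).

PF = 1 (lagging, φ = 0.1°)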